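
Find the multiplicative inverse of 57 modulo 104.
73

gcd(57, 104) = 1, so the inverse exists.
Extended Euclidean algorithm on (104, 57):
104 = 1 × 57 + 47  ⟹  47 = (1)·104 + (-1)·57
57 = 1 × 47 + 10  ⟹  10 = (-1)·104 + (2)·57
47 = 4 × 10 + 7  ⟹  7 = (5)·104 + (-9)·57
10 = 1 × 7 + 3  ⟹  3 = (-6)·104 + (11)·57
7 = 2 × 3 + 1  ⟹  1 = (17)·104 + (-31)·57
So (-31)·57 ≡ 1 (mod 104), i.e. 57^(-1) ≡ -31 ≡ 73 (mod 104).
Check: 57 × 73 = 4161 ≡ 1 (mod 104)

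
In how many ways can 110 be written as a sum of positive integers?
607163746

p(n) counts ways to write n as a sum of positive integers (order ignored).
Euler's pentagonal recurrence: p(k) = p(k-1) + p(k-2) - p(k-5) - p(k-7) + p(k-12) + p(k-15) - ... (offsets j(3j∓1)/2, signs ++--, p(0)=1, p(<0)=0).
DP table for k = 0..109: p(0)=1, p(1)=1, p(2)=2, p(3)=3, p(4)=5, p(5)=7, p(6)=11, p(7)=15, p(8)=22, p(9)=30, p(10)=42, p(11)=56, p(12)=77, p(13)=101, p(14)=135, p(15)=176, p(16)=231, p(17)=297, p(18)=385, p(19)=490, p(20)=627, p(21)=792, p(22)=1002, p(23)=1255, p(24)=1575, p(25)=1958, p(26)=2436, p(27)=3010, p(28)=3718, p(29)=4565, p(30)=5604, p(31)=6842, p(32)=8349, p(33)=10143, p(34)=12310, p(35)=14883, p(36)=17977, p(37)=21637, p(38)=26015, p(39)=31185, p(40)=37338, p(41)=44583, p(42)=53174, p(43)=63261, p(44)=75175, p(45)=89134, p(46)=105558, p(47)=124754, p(48)=147273, p(49)=173525, p(50)=204226, p(51)=239943, p(52)=281589, p(53)=329931, p(54)=386155, p(55)=451276, p(56)=526823, p(57)=614154, p(58)=715220, p(59)=831820, p(60)=966467, p(61)=1121505, p(62)=1300156, p(63)=1505499, p(64)=1741630, p(65)=2012558, p(66)=2323520, p(67)=2679689, p(68)=3087735, p(69)=3554345, p(70)=4087968, p(71)=4697205, p(72)=5392783, p(73)=6185689, p(74)=7089500, p(75)=8118264, p(76)=9289091, p(77)=10619863, p(78)=12132164, p(79)=13848650, p(80)=15796476, p(81)=18004327, p(82)=20506255, p(83)=23338469, p(84)=26543660, p(85)=30167357, p(86)=34262962, p(87)=38887673, p(88)=44108109, p(89)=49995925, p(90)=56634173, p(91)=64112359, p(92)=72533807, p(93)=82010177, p(94)=92669720, p(95)=104651419, p(96)=118114304, p(97)=133230930, p(98)=150198136, p(99)=169229875, p(100)=190569292, p(101)=214481126, p(102)=241265379, p(103)=271248950, p(104)=304801365, p(105)=342325709, p(106)=384276336, p(107)=431149389, p(108)=483502844, p(109)=541946240.
Final step: p(110) = p(109) + p(108) - p(105) - p(103) + p(98) + p(95) - p(88) - p(84) + p(75) + p(70) - p(59) - p(53) + p(40) + p(33) - p(18) - p(10)
= 541946240 + 483502844 - 342325709 - 271248950 + 150198136 + 104651419 - 44108109 - 26543660 + 8118264 + 4087968 - 831820 - 329931 + 37338 + 10143 - 385 - 42
= 607163746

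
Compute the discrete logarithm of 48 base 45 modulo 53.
33

Baby-step giant-step with step n = ⌈√53⌉ = 8.
Baby steps 45^j mod 53 (j:value) for j=0..7: 0:1, 1:45, 2:11, 3:18, 4:15, 5:39, 6:6, 7:5.
Giant-step multiplier: 45^(-8) ≡ 45^(52-8) = 45^44 ≡ 49 (mod 53).
Giant steps γ_i = 48·49^i mod 53: γ_0=48, γ_1=20, γ_2=26, γ_3=2, γ_4=45 (in table at j=1).
x = i·n + j = 4·8 + 1 = 33.
Check: 45^33 ≡ 48 (mod 53).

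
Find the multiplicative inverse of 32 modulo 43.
39

gcd(32, 43) = 1, so the inverse exists.
Extended Euclidean algorithm on (43, 32):
43 = 1 × 32 + 11  ⟹  11 = (1)·43 + (-1)·32
32 = 2 × 11 + 10  ⟹  10 = (-2)·43 + (3)·32
11 = 1 × 10 + 1  ⟹  1 = (3)·43 + (-4)·32
So (-4)·32 ≡ 1 (mod 43), i.e. 32^(-1) ≡ -4 ≡ 39 (mod 43).
Check: 32 × 39 = 1248 ≡ 1 (mod 43)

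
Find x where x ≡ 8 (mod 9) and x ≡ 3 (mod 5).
8

Using Chinese Remainder Theorem:
M = 9 × 5 = 45
M1 = 5, M2 = 9
y1 = 5^(-1) mod 9 = 2
y2 = 9^(-1) mod 5 = 4
x = (8×5×2 + 3×9×4) mod 45 = 8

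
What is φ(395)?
312

395 = 5 × 79
φ(n) = n × ∏(1 - 1/p) for each prime p dividing n
φ(395) = 395 × (1 - 1/5) × (1 - 1/79) = 312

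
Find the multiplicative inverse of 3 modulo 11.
4

gcd(3, 11) = 1, so the inverse exists.
Extended Euclidean algorithm on (11, 3):
11 = 3 × 3 + 2  ⟹  2 = (1)·11 + (-3)·3
3 = 1 × 2 + 1  ⟹  1 = (-1)·11 + (4)·3
So (4)·3 ≡ 1 (mod 11), i.e. 3^(-1) ≡ 4 (mod 11).
Check: 3 × 4 = 12 ≡ 1 (mod 11)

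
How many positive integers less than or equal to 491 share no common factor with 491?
490

491 = 491
φ(n) = n × ∏(1 - 1/p) for each prime p dividing n
φ(491) = 491 × (1 - 1/491) = 490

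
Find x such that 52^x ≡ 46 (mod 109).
90

Baby-step giant-step with step n = ⌈√109⌉ = 11.
Baby steps 52^j mod 109 (j:value) for j=0..10: 0:1, 1:52, 2:88, 3:107, 4:5, 5:42, 6:4, 7:99, 8:25, 9:101, 10:20.
Giant-step multiplier: 52^(-11) ≡ 52^(108-11) = 52^97 ≡ 85 (mod 109).
Giant steps γ_i = 46·85^i mod 109: γ_0=46, γ_1=95, γ_2=9, γ_3=2, γ_4=61, γ_5=62, γ_6=38, γ_7=69, γ_8=88 (in table at j=2).
x = i·n + j = 8·11 + 2 = 90.
Check: 52^90 ≡ 46 (mod 109).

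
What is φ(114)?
36

114 = 2 × 3 × 19
φ(n) = n × ∏(1 - 1/p) for each prime p dividing n
φ(114) = 114 × (1 - 1/2) × (1 - 1/3) × (1 - 1/19) = 36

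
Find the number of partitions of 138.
12292341831

p(n) counts ways to write n as a sum of positive integers (order ignored).
Euler's pentagonal recurrence: p(k) = p(k-1) + p(k-2) - p(k-5) - p(k-7) + p(k-12) + p(k-15) - ... (offsets j(3j∓1)/2, signs ++--, p(0)=1, p(<0)=0).
DP table for k = 0..137: p(0)=1, p(1)=1, p(2)=2, p(3)=3, p(4)=5, p(5)=7, p(6)=11, p(7)=15, p(8)=22, p(9)=30, p(10)=42, p(11)=56, p(12)=77, p(13)=101, p(14)=135, p(15)=176, p(16)=231, p(17)=297, p(18)=385, p(19)=490, p(20)=627, p(21)=792, p(22)=1002, p(23)=1255, p(24)=1575, p(25)=1958, p(26)=2436, p(27)=3010, p(28)=3718, p(29)=4565, p(30)=5604, p(31)=6842, p(32)=8349, p(33)=10143, p(34)=12310, p(35)=14883, p(36)=17977, p(37)=21637, p(38)=26015, p(39)=31185, p(40)=37338, p(41)=44583, p(42)=53174, p(43)=63261, p(44)=75175, p(45)=89134, p(46)=105558, p(47)=124754, p(48)=147273, p(49)=173525, p(50)=204226, p(51)=239943, p(52)=281589, p(53)=329931, p(54)=386155, p(55)=451276, p(56)=526823, p(57)=614154, p(58)=715220, p(59)=831820, p(60)=966467, p(61)=1121505, p(62)=1300156, p(63)=1505499, p(64)=1741630, p(65)=2012558, p(66)=2323520, p(67)=2679689, p(68)=3087735, p(69)=3554345, p(70)=4087968, p(71)=4697205, p(72)=5392783, p(73)=6185689, p(74)=7089500, p(75)=8118264, p(76)=9289091, p(77)=10619863, p(78)=12132164, p(79)=13848650, p(80)=15796476, p(81)=18004327, p(82)=20506255, p(83)=23338469, p(84)=26543660, p(85)=30167357, p(86)=34262962, p(87)=38887673, p(88)=44108109, p(89)=49995925, p(90)=56634173, p(91)=64112359, p(92)=72533807, p(93)=82010177, p(94)=92669720, p(95)=104651419, p(96)=118114304, p(97)=133230930, p(98)=150198136, p(99)=169229875, p(100)=190569292, p(101)=214481126, p(102)=241265379, p(103)=271248950, p(104)=304801365, p(105)=342325709, p(106)=384276336, p(107)=431149389, p(108)=483502844, p(109)=541946240, p(110)=607163746, p(111)=679903203, p(112)=761002156, p(113)=851376628, p(114)=952050665, p(115)=1064144451, p(116)=1188908248, p(117)=1327710076, p(118)=1482074143, p(119)=1653668665, p(120)=1844349560, p(121)=2056148051, p(122)=2291320912, p(123)=2552338241, p(124)=2841940500, p(125)=3163127352, p(126)=3519222692, p(127)=3913864295, p(128)=4351078600, p(129)=4835271870, p(130)=5371315400, p(131)=5964539504, p(132)=6620830889, p(133)=7346629512, p(134)=8149040695, p(135)=9035836076, p(136)=10015581680, p(137)=11097645016.
Final step: p(138) = p(137) + p(136) - p(133) - p(131) + p(126) + p(123) - p(116) - p(112) + p(103) + p(98) - p(87) - p(81) + p(68) + p(61) - p(46) - p(38) + p(21) + p(12)
= 11097645016 + 10015581680 - 7346629512 - 5964539504 + 3519222692 + 2552338241 - 1188908248 - 761002156 + 271248950 + 150198136 - 38887673 - 18004327 + 3087735 + 1121505 - 105558 - 26015 + 792 + 77
= 12292341831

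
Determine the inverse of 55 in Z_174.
19

gcd(55, 174) = 1, so the inverse exists.
Extended Euclidean algorithm on (174, 55):
174 = 3 × 55 + 9  ⟹  9 = (1)·174 + (-3)·55
55 = 6 × 9 + 1  ⟹  1 = (-6)·174 + (19)·55
So (19)·55 ≡ 1 (mod 174), i.e. 55^(-1) ≡ 19 (mod 174).
Check: 55 × 19 = 1045 ≡ 1 (mod 174)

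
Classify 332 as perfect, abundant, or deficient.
deficient

Proper divisors of 332: sum = 1 + 2 + 4 + 83 + 166 = 256
Since 256 < 332, 332 is deficient.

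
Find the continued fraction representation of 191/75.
[2; 1, 1, 4, 1, 6]

Euclidean algorithm steps:
191 = 2 × 75 + 41
75 = 1 × 41 + 34
41 = 1 × 34 + 7
34 = 4 × 7 + 6
7 = 1 × 6 + 1
6 = 6 × 1 + 0
Continued fraction: [2; 1, 1, 4, 1, 6]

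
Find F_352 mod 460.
159

Matrix identity: Q^n = [[F_(n+1), F_n], [F_n, F_(n-1)]] with Q = [[1,1],[1,0]].
n = 352 = 101100000₂. Square-and-multiply, entries mod 460:
Q^1 = [[1,1],[1,0]]
Q^2 = (Q^1)² = [[2,1],[1,1]]
Q^5 = (Q^2)²·Q = [[8,5],[5,3]]
Q^11 = (Q^5)²·Q = [[144,89],[89,55]]
Q^22 = (Q^11)² = [[137,231],[231,366]]
Q^44 = (Q^22)² = [[370,273],[273,97]]
Q^88 = (Q^44)² = [[289,71],[71,218]]
Q^176 = (Q^88)² = [[242,117],[117,125]]
Q^352 = (Q^176)² = [[33,159],[159,334]]
F_352 mod 460 = Q^352[0][1] = 159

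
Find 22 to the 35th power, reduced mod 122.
108

Repeated squaring. Binary of 35 = 100011.
22^1 ≡ 22 (mod 122); 22^2 ≡ 118 (mod 122); 22^4 ≡ 16 (mod 122); 22^8 ≡ 12 (mod 122); 22^16 ≡ 22 (mod 122); 22^32 ≡ 118 (mod 122)
22^35 = 22^1 × 22^2 × 22^32 ≡ 108 (mod 122)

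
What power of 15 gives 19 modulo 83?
51

Baby-step giant-step with step n = ⌈√83⌉ = 10.
Baby steps 15^j mod 83 (j:value) for j=0..9: 0:1, 1:15, 2:59, 3:55, 4:78, 5:8, 6:37, 7:57, 8:25, 9:43.
Giant-step multiplier: 15^(-10) ≡ 15^(82-10) = 15^72 ≡ 48 (mod 83).
Giant steps γ_i = 19·48^i mod 83: γ_0=19, γ_1=82, γ_2=35, γ_3=20, γ_4=47, γ_5=15 (in table at j=1).
x = i·n + j = 5·10 + 1 = 51.
Check: 15^51 ≡ 19 (mod 83).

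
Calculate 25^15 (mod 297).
199

Repeated squaring. Binary of 15 = 1111.
25^1 ≡ 25 (mod 297); 25^2 ≡ 31 (mod 297); 25^4 ≡ 70 (mod 297); 25^8 ≡ 148 (mod 297)
25^15 = 25^1 × 25^2 × 25^4 × 25^8 ≡ 199 (mod 297)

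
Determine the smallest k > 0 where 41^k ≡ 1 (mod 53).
52

53 is prime, so ord(41) divides φ(53) = 52.
Divisors of 52: 1, 2, 4, 13, 26, 52.
Repeated squaring: 41^1 ≡ 41, 41^2 ≡ 38, 41^4 ≡ 13, 41^8 ≡ 10, 41^16 ≡ 47, 41^32 ≡ 36 (mod 53).
Test 41^d mod 53 for each divisor d in increasing order:
41^1 ≡ 41
41^2 ≡ 38
41^4 ≡ 13
41^13 = 41^8·41^4·41^1 ≡ 30
41^26 = 41^16·41^8·41^2 ≡ 52
41^52 = 41^32·41^16·41^4 ≡ 1  ← first divisor giving 1
The order is 52.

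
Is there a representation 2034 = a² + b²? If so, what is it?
3² + 45² (a=3, b=45)

Factorization: 2034 = 2 × 3^2 × 113
By Fermat: n is sum of two squares iff every prime p ≡ 3 (mod 4) appears to even power.
All primes ≡ 3 (mod 4) appear to even power.
Search a = 0, 1, 2, … for 2034 - a² a perfect square: first hit at a = 3: 2034 - 9 = 2025 = 45².
2034 = 3² + 45² = 9 + 2025 ✓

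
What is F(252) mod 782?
374

Matrix identity: Q^n = [[F_(n+1), F_n], [F_n, F_(n-1)]] with Q = [[1,1],[1,0]].
n = 252 = 11111100₂. Square-and-multiply, entries mod 782:
Q^1 = [[1,1],[1,0]]
Q^3 = (Q^1)²·Q = [[3,2],[2,1]]
Q^7 = (Q^3)²·Q = [[21,13],[13,8]]
Q^15 = (Q^7)²·Q = [[205,610],[610,377]]
Q^31 = (Q^15)²·Q = [[439,447],[447,774]]
Q^63 = (Q^31)²·Q = [[251,748],[748,285]]
Q^126 = (Q^63)² = [[33,544],[544,271]]
Q^252 = (Q^126)² = [[647,374],[374,273]]
F_252 mod 782 = Q^252[0][1] = 374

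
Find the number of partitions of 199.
3646072432125

p(n) counts ways to write n as a sum of positive integers (order ignored).
Euler's pentagonal recurrence: p(k) = p(k-1) + p(k-2) - p(k-5) - p(k-7) + p(k-12) + p(k-15) - ... (offsets j(3j∓1)/2, signs ++--, p(0)=1, p(<0)=0).
DP table for k = 0..198: p(0)=1, p(1)=1, p(2)=2, p(3)=3, p(4)=5, p(5)=7, p(6)=11, p(7)=15, p(8)=22, p(9)=30, p(10)=42, p(11)=56, p(12)=77, p(13)=101, p(14)=135, p(15)=176, p(16)=231, p(17)=297, p(18)=385, p(19)=490, p(20)=627, p(21)=792, p(22)=1002, p(23)=1255, p(24)=1575, p(25)=1958, p(26)=2436, p(27)=3010, p(28)=3718, p(29)=4565, p(30)=5604, p(31)=6842, p(32)=8349, p(33)=10143, p(34)=12310, p(35)=14883, p(36)=17977, p(37)=21637, p(38)=26015, p(39)=31185, p(40)=37338, p(41)=44583, p(42)=53174, p(43)=63261, p(44)=75175, p(45)=89134, p(46)=105558, p(47)=124754, p(48)=147273, p(49)=173525, p(50)=204226, p(51)=239943, p(52)=281589, p(53)=329931, p(54)=386155, p(55)=451276, p(56)=526823, p(57)=614154, p(58)=715220, p(59)=831820, p(60)=966467, p(61)=1121505, p(62)=1300156, p(63)=1505499, p(64)=1741630, p(65)=2012558, p(66)=2323520, p(67)=2679689, p(68)=3087735, p(69)=3554345, p(70)=4087968, p(71)=4697205, p(72)=5392783, p(73)=6185689, p(74)=7089500, p(75)=8118264, p(76)=9289091, p(77)=10619863, p(78)=12132164, p(79)=13848650, p(80)=15796476, p(81)=18004327, p(82)=20506255, p(83)=23338469, p(84)=26543660, p(85)=30167357, p(86)=34262962, p(87)=38887673, p(88)=44108109, p(89)=49995925, p(90)=56634173, p(91)=64112359, p(92)=72533807, p(93)=82010177, p(94)=92669720, p(95)=104651419, p(96)=118114304, p(97)=133230930, p(98)=150198136, p(99)=169229875, p(100)=190569292, p(101)=214481126, p(102)=241265379, p(103)=271248950, p(104)=304801365, p(105)=342325709, p(106)=384276336, p(107)=431149389, p(108)=483502844, p(109)=541946240, p(110)=607163746, p(111)=679903203, p(112)=761002156, p(113)=851376628, p(114)=952050665, p(115)=1064144451, p(116)=1188908248, p(117)=1327710076, p(118)=1482074143, p(119)=1653668665, p(120)=1844349560, p(121)=2056148051, p(122)=2291320912, p(123)=2552338241, p(124)=2841940500, p(125)=3163127352, p(126)=3519222692, p(127)=3913864295, p(128)=4351078600, p(129)=4835271870, p(130)=5371315400, p(131)=5964539504, p(132)=6620830889, p(133)=7346629512, p(134)=8149040695, p(135)=9035836076, p(136)=10015581680, p(137)=11097645016, p(138)=12292341831, p(139)=13610949895, p(140)=15065878135, p(141)=16670689208, p(142)=18440293320, p(143)=20390982757, p(144)=22540654445, p(145)=24908858009, p(146)=27517052599, p(147)=30388671978, p(148)=33549419497, p(149)=37027355200, p(150)=40853235313, p(151)=45060624582, p(152)=49686288421, p(153)=54770336324, p(154)=60356673280, p(155)=66493182097, p(156)=73232243759, p(157)=80630964769, p(158)=88751778802, p(159)=97662728555, p(160)=107438159466, p(161)=118159068427, p(162)=129913904637, p(163)=142798995930, p(164)=156919475295, p(165)=172389800255, p(166)=189334822579, p(167)=207890420102, p(168)=228204732751, p(169)=250438925115, p(170)=274768617130, p(171)=301384802048, p(172)=330495499613, p(173)=362326859895, p(174)=397125074750, p(175)=435157697830, p(176)=476715857290, p(177)=522115831195, p(178)=571701605655, p(179)=625846753120, p(180)=684957390936, p(181)=749474411781, p(182)=819876908323, p(183)=896684817527, p(184)=980462880430, p(185)=1071823774337, p(186)=1171432692373, p(187)=1280011042268, p(188)=1398341745571, p(189)=1527273599625, p(190)=1667727404093, p(191)=1820701100652, p(192)=1987276856363, p(193)=2168627105469, p(194)=2366022741845, p(195)=2580840212973, p(196)=2814570987591, p(197)=3068829878530, p(198)=3345365983698.
Final step: p(199) = p(198) + p(197) - p(194) - p(192) + p(187) + p(184) - p(177) - p(173) + p(164) + p(159) - p(148) - p(142) + p(129) + p(122) - p(107) - p(99) + p(82) + p(73) - p(54) - p(44) + p(23) + p(12)
= 3345365983698 + 3068829878530 - 2366022741845 - 1987276856363 + 1280011042268 + 980462880430 - 522115831195 - 362326859895 + 156919475295 + 97662728555 - 33549419497 - 18440293320 + 4835271870 + 2291320912 - 431149389 - 169229875 + 20506255 + 6185689 - 386155 - 75175 + 1255 + 77
= 3646072432125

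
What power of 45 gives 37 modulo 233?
32

Baby-step giant-step with step n = ⌈√233⌉ = 16.
Baby steps 45^j mod 233 (j:value) for j=0..15: 0:1, 1:45, 2:161, 3:22, 4:58, 5:47, 6:18, 7:111, 8:102, 9:163, 10:112, 11:147, 12:91, 13:134, 14:205, 15:138.
Giant-step multiplier: 45^(-16) ≡ 45^(232-16) = 45^216 ≡ 23 (mod 233).
Giant steps γ_i = 37·23^i mod 233: γ_0=37, γ_1=152, γ_2=1 (in table at j=0).
x = i·n + j = 2·16 + 0 = 32.
Check: 45^32 ≡ 37 (mod 233).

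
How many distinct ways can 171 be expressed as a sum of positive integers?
301384802048

p(n) counts ways to write n as a sum of positive integers (order ignored).
Euler's pentagonal recurrence: p(k) = p(k-1) + p(k-2) - p(k-5) - p(k-7) + p(k-12) + p(k-15) - ... (offsets j(3j∓1)/2, signs ++--, p(0)=1, p(<0)=0).
DP table for k = 0..170: p(0)=1, p(1)=1, p(2)=2, p(3)=3, p(4)=5, p(5)=7, p(6)=11, p(7)=15, p(8)=22, p(9)=30, p(10)=42, p(11)=56, p(12)=77, p(13)=101, p(14)=135, p(15)=176, p(16)=231, p(17)=297, p(18)=385, p(19)=490, p(20)=627, p(21)=792, p(22)=1002, p(23)=1255, p(24)=1575, p(25)=1958, p(26)=2436, p(27)=3010, p(28)=3718, p(29)=4565, p(30)=5604, p(31)=6842, p(32)=8349, p(33)=10143, p(34)=12310, p(35)=14883, p(36)=17977, p(37)=21637, p(38)=26015, p(39)=31185, p(40)=37338, p(41)=44583, p(42)=53174, p(43)=63261, p(44)=75175, p(45)=89134, p(46)=105558, p(47)=124754, p(48)=147273, p(49)=173525, p(50)=204226, p(51)=239943, p(52)=281589, p(53)=329931, p(54)=386155, p(55)=451276, p(56)=526823, p(57)=614154, p(58)=715220, p(59)=831820, p(60)=966467, p(61)=1121505, p(62)=1300156, p(63)=1505499, p(64)=1741630, p(65)=2012558, p(66)=2323520, p(67)=2679689, p(68)=3087735, p(69)=3554345, p(70)=4087968, p(71)=4697205, p(72)=5392783, p(73)=6185689, p(74)=7089500, p(75)=8118264, p(76)=9289091, p(77)=10619863, p(78)=12132164, p(79)=13848650, p(80)=15796476, p(81)=18004327, p(82)=20506255, p(83)=23338469, p(84)=26543660, p(85)=30167357, p(86)=34262962, p(87)=38887673, p(88)=44108109, p(89)=49995925, p(90)=56634173, p(91)=64112359, p(92)=72533807, p(93)=82010177, p(94)=92669720, p(95)=104651419, p(96)=118114304, p(97)=133230930, p(98)=150198136, p(99)=169229875, p(100)=190569292, p(101)=214481126, p(102)=241265379, p(103)=271248950, p(104)=304801365, p(105)=342325709, p(106)=384276336, p(107)=431149389, p(108)=483502844, p(109)=541946240, p(110)=607163746, p(111)=679903203, p(112)=761002156, p(113)=851376628, p(114)=952050665, p(115)=1064144451, p(116)=1188908248, p(117)=1327710076, p(118)=1482074143, p(119)=1653668665, p(120)=1844349560, p(121)=2056148051, p(122)=2291320912, p(123)=2552338241, p(124)=2841940500, p(125)=3163127352, p(126)=3519222692, p(127)=3913864295, p(128)=4351078600, p(129)=4835271870, p(130)=5371315400, p(131)=5964539504, p(132)=6620830889, p(133)=7346629512, p(134)=8149040695, p(135)=9035836076, p(136)=10015581680, p(137)=11097645016, p(138)=12292341831, p(139)=13610949895, p(140)=15065878135, p(141)=16670689208, p(142)=18440293320, p(143)=20390982757, p(144)=22540654445, p(145)=24908858009, p(146)=27517052599, p(147)=30388671978, p(148)=33549419497, p(149)=37027355200, p(150)=40853235313, p(151)=45060624582, p(152)=49686288421, p(153)=54770336324, p(154)=60356673280, p(155)=66493182097, p(156)=73232243759, p(157)=80630964769, p(158)=88751778802, p(159)=97662728555, p(160)=107438159466, p(161)=118159068427, p(162)=129913904637, p(163)=142798995930, p(164)=156919475295, p(165)=172389800255, p(166)=189334822579, p(167)=207890420102, p(168)=228204732751, p(169)=250438925115, p(170)=274768617130.
Final step: p(171) = p(170) + p(169) - p(166) - p(164) + p(159) + p(156) - p(149) - p(145) + p(136) + p(131) - p(120) - p(114) + p(101) + p(94) - p(79) - p(71) + p(54) + p(45) - p(26) - p(16)
= 274768617130 + 250438925115 - 189334822579 - 156919475295 + 97662728555 + 73232243759 - 37027355200 - 24908858009 + 10015581680 + 5964539504 - 1844349560 - 952050665 + 214481126 + 92669720 - 13848650 - 4697205 + 386155 + 89134 - 2436 - 231
= 301384802048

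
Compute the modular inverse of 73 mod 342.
253

gcd(73, 342) = 1, so the inverse exists.
Extended Euclidean algorithm on (342, 73):
342 = 4 × 73 + 50  ⟹  50 = (1)·342 + (-4)·73
73 = 1 × 50 + 23  ⟹  23 = (-1)·342 + (5)·73
50 = 2 × 23 + 4  ⟹  4 = (3)·342 + (-14)·73
23 = 5 × 4 + 3  ⟹  3 = (-16)·342 + (75)·73
4 = 1 × 3 + 1  ⟹  1 = (19)·342 + (-89)·73
So (-89)·73 ≡ 1 (mod 342), i.e. 73^(-1) ≡ -89 ≡ 253 (mod 342).
Check: 73 × 253 = 18469 ≡ 1 (mod 342)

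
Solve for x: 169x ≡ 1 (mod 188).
89

gcd(169, 188) = 1, so the inverse exists.
Extended Euclidean algorithm on (188, 169):
188 = 1 × 169 + 19  ⟹  19 = (1)·188 + (-1)·169
169 = 8 × 19 + 17  ⟹  17 = (-8)·188 + (9)·169
19 = 1 × 17 + 2  ⟹  2 = (9)·188 + (-10)·169
17 = 8 × 2 + 1  ⟹  1 = (-80)·188 + (89)·169
So (89)·169 ≡ 1 (mod 188), i.e. 169^(-1) ≡ 89 (mod 188).
Check: 169 × 89 = 15041 ≡ 1 (mod 188)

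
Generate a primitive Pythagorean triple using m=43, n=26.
(1173, 2236, 2525)

Euclid's formula: a = m² - n², b = 2mn, c = m² + n²
m = 43, n = 26
a = 43² - 26² = 1849 - 676 = 1173
b = 2 × 43 × 26 = 2236
c = 43² + 26² = 1849 + 676 = 2525
Verification: 1173² + 2236² = 1375929 + 4999696 = 6375625 = 2525² ✓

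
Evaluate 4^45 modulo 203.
64

Repeated squaring. Binary of 45 = 101101.
4^1 ≡ 4 (mod 203); 4^2 ≡ 16 (mod 203); 4^4 ≡ 53 (mod 203); 4^8 ≡ 170 (mod 203); 4^16 ≡ 74 (mod 203); 4^32 ≡ 198 (mod 203)
4^45 = 4^1 × 4^4 × 4^8 × 4^32 ≡ 64 (mod 203)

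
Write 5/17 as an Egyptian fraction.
1/4 + 1/23 + 1/1564

Greedy algorithm:
5/17: ceiling(17/5) = 4, use 1/4
3/68: ceiling(68/3) = 23, use 1/23
1/1564: ceiling(1564/1) = 1564, use 1/1564
Result: 5/17 = 1/4 + 1/23 + 1/1564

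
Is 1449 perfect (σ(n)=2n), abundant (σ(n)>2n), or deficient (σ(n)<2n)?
deficient

Proper divisors of 1449: sum = 1 + 3 + 7 + 9 + 21 + 23 + 63 + 69 + 161 + 207 + 483 = 1047
Since 1047 < 1449, 1449 is deficient.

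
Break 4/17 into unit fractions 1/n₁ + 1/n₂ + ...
1/5 + 1/29 + 1/1233 + 1/3039345

Greedy algorithm:
4/17: ceiling(17/4) = 5, use 1/5
3/85: ceiling(85/3) = 29, use 1/29
2/2465: ceiling(2465/2) = 1233, use 1/1233
1/3039345: ceiling(3039345/1) = 3039345, use 1/3039345
Result: 4/17 = 1/5 + 1/29 + 1/1233 + 1/3039345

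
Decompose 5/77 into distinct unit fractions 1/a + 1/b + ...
1/16 + 1/411 + 1/506352

Greedy algorithm:
5/77: ceiling(77/5) = 16, use 1/16
3/1232: ceiling(1232/3) = 411, use 1/411
1/506352: ceiling(506352/1) = 506352, use 1/506352
Result: 5/77 = 1/16 + 1/411 + 1/506352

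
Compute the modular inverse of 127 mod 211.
108

gcd(127, 211) = 1, so the inverse exists.
Extended Euclidean algorithm on (211, 127):
211 = 1 × 127 + 84  ⟹  84 = (1)·211 + (-1)·127
127 = 1 × 84 + 43  ⟹  43 = (-1)·211 + (2)·127
84 = 1 × 43 + 41  ⟹  41 = (2)·211 + (-3)·127
43 = 1 × 41 + 2  ⟹  2 = (-3)·211 + (5)·127
41 = 20 × 2 + 1  ⟹  1 = (62)·211 + (-103)·127
So (-103)·127 ≡ 1 (mod 211), i.e. 127^(-1) ≡ -103 ≡ 108 (mod 211).
Check: 127 × 108 = 13716 ≡ 1 (mod 211)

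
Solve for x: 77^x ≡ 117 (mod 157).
10

Baby-step giant-step with step n = ⌈√157⌉ = 13.
Baby steps 77^j mod 157 (j:value) for j=0..12: 0:1, 1:77, 2:120, 3:134, 4:113, 5:66, 6:58, 7:70, 8:52, 9:79, 10:117, 11:60, 12:67.
h = 117 is already in the table at j=10, so x = 10.
Check: 77^10 ≡ 117 (mod 157).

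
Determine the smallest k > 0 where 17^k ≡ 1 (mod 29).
4

29 is prime, so ord(17) divides φ(29) = 28.
Divisors of 28: 1, 2, 4, 7, 14, 28.
Repeated squaring: 17^1 ≡ 17, 17^2 ≡ 28, 17^4 ≡ 1, 17^8 ≡ 1, 17^16 ≡ 1 (mod 29).
Test 17^d mod 29 for each divisor d in increasing order:
17^1 ≡ 17
17^2 ≡ 28
17^4 ≡ 1  ← first divisor giving 1
The order is 4.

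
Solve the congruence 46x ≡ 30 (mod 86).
x ≡ 10 (mod 43)

gcd(46, 86) = 2, which divides 30, so solutions exist.
Divide through by 2: 23x ≡ 15 (mod 43).
Find 23^(-1) mod 43 by the extended Euclidean algorithm:
43 = 1 × 23 + 20  ⟹  20 = (1)·43 + (-1)·23
23 = 1 × 20 + 3  ⟹  3 = (-1)·43 + (2)·23
20 = 6 × 3 + 2  ⟹  2 = (7)·43 + (-13)·23
3 = 1 × 2 + 1  ⟹  1 = (-8)·43 + (15)·23
So (15)·23 ≡ 1 (mod 43), i.e. 23^(-1) ≡ 15 (mod 43).
x ≡ 15 × 15 = 225 ≡ 10 (mod 43).
Check: 46 × 10 = 460 ≡ 30 (mod 86).
x ≡ 10 (mod 43), giving 2 solutions mod 86.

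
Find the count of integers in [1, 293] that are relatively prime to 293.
292

293 = 293
φ(n) = n × ∏(1 - 1/p) for each prime p dividing n
φ(293) = 293 × (1 - 1/293) = 292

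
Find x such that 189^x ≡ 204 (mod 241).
139

Baby-step giant-step with step n = ⌈√241⌉ = 16.
Baby steps 189^j mod 241 (j:value) for j=0..15: 0:1, 1:189, 2:53, 3:136, 4:158, 5:219, 6:180, 7:39, 8:141, 9:139, 10:2, 11:137, 12:106, 13:31, 14:75, 15:197.
Giant-step multiplier: 189^(-16) ≡ 189^(240-16) = 189^224 ≡ 160 (mod 241).
Giant steps γ_i = 204·160^i mod 241: γ_0=204, γ_1=105, γ_2=171, γ_3=127, γ_4=76, γ_5=110, γ_6=7, γ_7=156, γ_8=137 (in table at j=11).
x = i·n + j = 8·16 + 11 = 139.
Check: 189^139 ≡ 204 (mod 241).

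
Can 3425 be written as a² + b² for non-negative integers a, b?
17² + 56² (a=17, b=56)

Factorization: 3425 = 5^2 × 137
By Fermat: n is sum of two squares iff every prime p ≡ 3 (mod 4) appears to even power.
All primes ≡ 3 (mod 4) appear to even power.
Search a = 0, 1, 2, … for 3425 - a² a perfect square: first hit at a = 17: 3425 - 289 = 3136 = 56².
3425 = 17² + 56² = 289 + 3136 ✓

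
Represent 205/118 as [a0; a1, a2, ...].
[1; 1, 2, 1, 4, 6]

Euclidean algorithm steps:
205 = 1 × 118 + 87
118 = 1 × 87 + 31
87 = 2 × 31 + 25
31 = 1 × 25 + 6
25 = 4 × 6 + 1
6 = 6 × 1 + 0
Continued fraction: [1; 1, 2, 1, 4, 6]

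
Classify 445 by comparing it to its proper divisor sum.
deficient

Proper divisors of 445: sum = 1 + 5 + 89 = 95
Since 95 < 445, 445 is deficient.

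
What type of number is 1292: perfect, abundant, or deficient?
deficient

Proper divisors of 1292: sum = 1 + 2 + 4 + 17 + 19 + 34 + 38 + 68 + 76 + 323 + 646 = 1228
Since 1228 < 1292, 1292 is deficient.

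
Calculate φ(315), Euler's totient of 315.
144

315 = 3^2 × 5 × 7
φ(n) = n × ∏(1 - 1/p) for each prime p dividing n
φ(315) = 315 × (1 - 1/3) × (1 - 1/5) × (1 - 1/7) = 144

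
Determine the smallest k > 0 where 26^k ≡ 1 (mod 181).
12

181 is prime, so ord(26) divides φ(181) = 180.
Divisors of 180: 1, 2, 3, 4, 5, 6, 9, 10, 12, 15, 18, 20, 30, 36, 45, 60, 90, 180.
Repeated squaring: 26^1 ≡ 26, 26^2 ≡ 133, 26^4 ≡ 132, 26^8 ≡ 48, 26^16 ≡ 132, 26^32 ≡ 48, 26^64 ≡ 132, 26^128 ≡ 48 (mod 181).
Test 26^d mod 181 for each divisor d in increasing order:
26^1 ≡ 26
26^2 ≡ 133
26^3 = 26^2·26^1 ≡ 19
26^4 ≡ 132
26^5 = 26^4·26^1 ≡ 174
26^6 = 26^4·26^2 ≡ 180
26^9 = 26^8·26^1 ≡ 162
26^10 = 26^8·26^2 ≡ 49
26^12 = 26^8·26^4 ≡ 1  ← first divisor giving 1
The order is 12.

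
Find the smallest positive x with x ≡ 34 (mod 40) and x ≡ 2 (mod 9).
74

Using Chinese Remainder Theorem:
M = 40 × 9 = 360
M1 = 9, M2 = 40
y1 = 9^(-1) mod 40 = 9
y2 = 40^(-1) mod 9 = 7
x = (34×9×9 + 2×40×7) mod 360 = 74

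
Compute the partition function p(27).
3010

p(n) counts ways to write n as a sum of positive integers (order ignored).
Euler's pentagonal recurrence: p(k) = p(k-1) + p(k-2) - p(k-5) - p(k-7) + p(k-12) + p(k-15) - ... (offsets j(3j∓1)/2, signs ++--, p(0)=1, p(<0)=0).
DP table for k = 0..26: p(0)=1, p(1)=1, p(2)=2, p(3)=3, p(4)=5, p(5)=7, p(6)=11, p(7)=15, p(8)=22, p(9)=30, p(10)=42, p(11)=56, p(12)=77, p(13)=101, p(14)=135, p(15)=176, p(16)=231, p(17)=297, p(18)=385, p(19)=490, p(20)=627, p(21)=792, p(22)=1002, p(23)=1255, p(24)=1575, p(25)=1958, p(26)=2436.
Final step: p(27) = p(26) + p(25) - p(22) - p(20) + p(15) + p(12) - p(5) - p(1)
= 2436 + 1958 - 1002 - 627 + 176 + 77 - 7 - 1
= 3010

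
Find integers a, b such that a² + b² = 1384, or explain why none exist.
22² + 30² (a=22, b=30)

Factorization: 1384 = 2^3 × 173
By Fermat: n is sum of two squares iff every prime p ≡ 3 (mod 4) appears to even power.
All primes ≡ 3 (mod 4) appear to even power.
Search a = 0, 1, 2, … for 1384 - a² a perfect square: first hit at a = 22: 1384 - 484 = 900 = 30².
1384 = 22² + 30² = 484 + 900 ✓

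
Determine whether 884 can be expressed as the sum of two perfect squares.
10² + 28² (a=10, b=28)

Factorization: 884 = 2^2 × 13 × 17
By Fermat: n is sum of two squares iff every prime p ≡ 3 (mod 4) appears to even power.
All primes ≡ 3 (mod 4) appear to even power.
Search a = 0, 1, 2, … for 884 - a² a perfect square: first hit at a = 10: 884 - 100 = 784 = 28².
884 = 10² + 28² = 100 + 784 ✓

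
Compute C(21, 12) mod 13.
0

Using Lucas' theorem:
Write n=21 and k=12 in base 13:
n in base 13: [1, 8]
k in base 13: [0, 12]
C(21,12) mod 13 = ∏ C(n_i, k_i) mod 13
Digit binomials (mod 13): C(1,0) = 1; C(8,12) = 0 (k_i > n_i)
Product: 1 × 0 = 0 ≡ 0 (mod 13)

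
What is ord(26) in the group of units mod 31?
6

31 is prime, so ord(26) divides φ(31) = 30.
Divisors of 30: 1, 2, 3, 5, 6, 10, 15, 30.
Repeated squaring: 26^1 ≡ 26, 26^2 ≡ 25, 26^4 ≡ 5, 26^8 ≡ 25, 26^16 ≡ 5 (mod 31).
Test 26^d mod 31 for each divisor d in increasing order:
26^1 ≡ 26
26^2 ≡ 25
26^3 = 26^2·26^1 ≡ 30
26^5 = 26^4·26^1 ≡ 6
26^6 = 26^4·26^2 ≡ 1  ← first divisor giving 1
The order is 6.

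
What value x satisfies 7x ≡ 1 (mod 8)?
7

gcd(7, 8) = 1, so the inverse exists.
Extended Euclidean algorithm on (8, 7):
8 = 1 × 7 + 1  ⟹  1 = (1)·8 + (-1)·7
So (-1)·7 ≡ 1 (mod 8), i.e. 7^(-1) ≡ -1 ≡ 7 (mod 8).
Check: 7 × 7 = 49 ≡ 1 (mod 8)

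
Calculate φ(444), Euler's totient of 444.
144

444 = 2^2 × 3 × 37
φ(n) = n × ∏(1 - 1/p) for each prime p dividing n
φ(444) = 444 × (1 - 1/2) × (1 - 1/3) × (1 - 1/37) = 144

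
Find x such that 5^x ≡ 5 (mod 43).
1

Baby-step giant-step with step n = ⌈√43⌉ = 7.
Baby steps 5^j mod 43 (j:value) for j=0..6: 0:1, 1:5, 2:25, 3:39, 4:23, 5:29, 6:16.
h = 5 is already in the table at j=1, so x = 1.
Check: 5^1 ≡ 5 (mod 43).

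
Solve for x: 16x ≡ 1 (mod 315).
256

gcd(16, 315) = 1, so the inverse exists.
Extended Euclidean algorithm on (315, 16):
315 = 19 × 16 + 11  ⟹  11 = (1)·315 + (-19)·16
16 = 1 × 11 + 5  ⟹  5 = (-1)·315 + (20)·16
11 = 2 × 5 + 1  ⟹  1 = (3)·315 + (-59)·16
So (-59)·16 ≡ 1 (mod 315), i.e. 16^(-1) ≡ -59 ≡ 256 (mod 315).
Check: 16 × 256 = 4096 ≡ 1 (mod 315)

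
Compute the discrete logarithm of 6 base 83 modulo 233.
111

Baby-step giant-step with step n = ⌈√233⌉ = 16.
Baby steps 83^j mod 233 (j:value) for j=0..15: 0:1, 1:83, 2:132, 3:5, 4:182, 5:194, 6:25, 7:211, 8:38, 9:125, 10:123, 11:190, 12:159, 13:149, 14:18, 15:96.
Giant-step multiplier: 83^(-16) ≡ 83^(232-16) = 83^216 ≡ 76 (mod 233).
Giant steps γ_i = 6·76^i mod 233: γ_0=6, γ_1=223, γ_2=172, γ_3=24, γ_4=193, γ_5=222, γ_6=96 (in table at j=15).
x = i·n + j = 6·16 + 15 = 111.
Check: 83^111 ≡ 6 (mod 233).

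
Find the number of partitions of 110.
607163746

p(n) counts ways to write n as a sum of positive integers (order ignored).
Euler's pentagonal recurrence: p(k) = p(k-1) + p(k-2) - p(k-5) - p(k-7) + p(k-12) + p(k-15) - ... (offsets j(3j∓1)/2, signs ++--, p(0)=1, p(<0)=0).
DP table for k = 0..109: p(0)=1, p(1)=1, p(2)=2, p(3)=3, p(4)=5, p(5)=7, p(6)=11, p(7)=15, p(8)=22, p(9)=30, p(10)=42, p(11)=56, p(12)=77, p(13)=101, p(14)=135, p(15)=176, p(16)=231, p(17)=297, p(18)=385, p(19)=490, p(20)=627, p(21)=792, p(22)=1002, p(23)=1255, p(24)=1575, p(25)=1958, p(26)=2436, p(27)=3010, p(28)=3718, p(29)=4565, p(30)=5604, p(31)=6842, p(32)=8349, p(33)=10143, p(34)=12310, p(35)=14883, p(36)=17977, p(37)=21637, p(38)=26015, p(39)=31185, p(40)=37338, p(41)=44583, p(42)=53174, p(43)=63261, p(44)=75175, p(45)=89134, p(46)=105558, p(47)=124754, p(48)=147273, p(49)=173525, p(50)=204226, p(51)=239943, p(52)=281589, p(53)=329931, p(54)=386155, p(55)=451276, p(56)=526823, p(57)=614154, p(58)=715220, p(59)=831820, p(60)=966467, p(61)=1121505, p(62)=1300156, p(63)=1505499, p(64)=1741630, p(65)=2012558, p(66)=2323520, p(67)=2679689, p(68)=3087735, p(69)=3554345, p(70)=4087968, p(71)=4697205, p(72)=5392783, p(73)=6185689, p(74)=7089500, p(75)=8118264, p(76)=9289091, p(77)=10619863, p(78)=12132164, p(79)=13848650, p(80)=15796476, p(81)=18004327, p(82)=20506255, p(83)=23338469, p(84)=26543660, p(85)=30167357, p(86)=34262962, p(87)=38887673, p(88)=44108109, p(89)=49995925, p(90)=56634173, p(91)=64112359, p(92)=72533807, p(93)=82010177, p(94)=92669720, p(95)=104651419, p(96)=118114304, p(97)=133230930, p(98)=150198136, p(99)=169229875, p(100)=190569292, p(101)=214481126, p(102)=241265379, p(103)=271248950, p(104)=304801365, p(105)=342325709, p(106)=384276336, p(107)=431149389, p(108)=483502844, p(109)=541946240.
Final step: p(110) = p(109) + p(108) - p(105) - p(103) + p(98) + p(95) - p(88) - p(84) + p(75) + p(70) - p(59) - p(53) + p(40) + p(33) - p(18) - p(10)
= 541946240 + 483502844 - 342325709 - 271248950 + 150198136 + 104651419 - 44108109 - 26543660 + 8118264 + 4087968 - 831820 - 329931 + 37338 + 10143 - 385 - 42
= 607163746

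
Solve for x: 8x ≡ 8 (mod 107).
x ≡ 1 (mod 107)

gcd(8, 107) = 1, which divides 8, so solutions exist.
Find 8^(-1) mod 107 by the extended Euclidean algorithm:
107 = 13 × 8 + 3  ⟹  3 = (1)·107 + (-13)·8
8 = 2 × 3 + 2  ⟹  2 = (-2)·107 + (27)·8
3 = 1 × 2 + 1  ⟹  1 = (3)·107 + (-40)·8
So (-40)·8 ≡ 1 (mod 107), i.e. 8^(-1) ≡ -40 ≡ 67 (mod 107).
x ≡ 67 × 8 = 536 ≡ 1 (mod 107).
Check: 8 × 1 = 8 ≡ 8 (mod 107).
Unique solution: x ≡ 1 (mod 107)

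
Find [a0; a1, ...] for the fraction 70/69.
[1; 69]

Euclidean algorithm steps:
70 = 1 × 69 + 1
69 = 69 × 1 + 0
Continued fraction: [1; 69]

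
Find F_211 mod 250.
139

Matrix identity: Q^n = [[F_(n+1), F_n], [F_n, F_(n-1)]] with Q = [[1,1],[1,0]].
n = 211 = 11010011₂. Square-and-multiply, entries mod 250:
Q^1 = [[1,1],[1,0]]
Q^3 = (Q^1)²·Q = [[3,2],[2,1]]
Q^6 = (Q^3)² = [[13,8],[8,5]]
Q^13 = (Q^6)²·Q = [[127,233],[233,144]]
Q^26 = (Q^13)² = [[168,143],[143,25]]
Q^52 = (Q^26)² = [[173,99],[99,74]]
Q^105 = (Q^52)²·Q = [[183,230],[230,203]]
Q^211 = (Q^105)²·Q = [[169,139],[139,30]]
F_211 mod 250 = Q^211[0][1] = 139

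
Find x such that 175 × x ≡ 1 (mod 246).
97

gcd(175, 246) = 1, so the inverse exists.
Extended Euclidean algorithm on (246, 175):
246 = 1 × 175 + 71  ⟹  71 = (1)·246 + (-1)·175
175 = 2 × 71 + 33  ⟹  33 = (-2)·246 + (3)·175
71 = 2 × 33 + 5  ⟹  5 = (5)·246 + (-7)·175
33 = 6 × 5 + 3  ⟹  3 = (-32)·246 + (45)·175
5 = 1 × 3 + 2  ⟹  2 = (37)·246 + (-52)·175
3 = 1 × 2 + 1  ⟹  1 = (-69)·246 + (97)·175
So (97)·175 ≡ 1 (mod 246), i.e. 175^(-1) ≡ 97 (mod 246).
Check: 175 × 97 = 16975 ≡ 1 (mod 246)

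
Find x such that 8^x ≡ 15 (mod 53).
4

Baby-step giant-step with step n = ⌈√53⌉ = 8.
Baby steps 8^j mod 53 (j:value) for j=0..7: 0:1, 1:8, 2:11, 3:35, 4:15, 5:14, 6:6, 7:48.
h = 15 is already in the table at j=4, so x = 4.
Check: 8^4 ≡ 15 (mod 53).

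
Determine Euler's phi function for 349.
348

349 = 349
φ(n) = n × ∏(1 - 1/p) for each prime p dividing n
φ(349) = 349 × (1 - 1/349) = 348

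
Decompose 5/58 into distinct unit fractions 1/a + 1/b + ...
1/12 + 1/348

Greedy algorithm:
5/58: ceiling(58/5) = 12, use 1/12
1/348: ceiling(348/1) = 348, use 1/348
Result: 5/58 = 1/12 + 1/348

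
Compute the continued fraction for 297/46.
[6; 2, 5, 4]

Euclidean algorithm steps:
297 = 6 × 46 + 21
46 = 2 × 21 + 4
21 = 5 × 4 + 1
4 = 4 × 1 + 0
Continued fraction: [6; 2, 5, 4]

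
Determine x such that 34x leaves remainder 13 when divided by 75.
x ≡ 7 (mod 75)

gcd(34, 75) = 1, which divides 13, so solutions exist.
Find 34^(-1) mod 75 by the extended Euclidean algorithm:
75 = 2 × 34 + 7  ⟹  7 = (1)·75 + (-2)·34
34 = 4 × 7 + 6  ⟹  6 = (-4)·75 + (9)·34
7 = 1 × 6 + 1  ⟹  1 = (5)·75 + (-11)·34
So (-11)·34 ≡ 1 (mod 75), i.e. 34^(-1) ≡ -11 ≡ 64 (mod 75).
x ≡ 64 × 13 = 832 ≡ 7 (mod 75).
Check: 34 × 7 = 238 ≡ 13 (mod 75).
Unique solution: x ≡ 7 (mod 75)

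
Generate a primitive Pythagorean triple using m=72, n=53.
(2375, 7632, 7993)

Euclid's formula: a = m² - n², b = 2mn, c = m² + n²
m = 72, n = 53
a = 72² - 53² = 5184 - 2809 = 2375
b = 2 × 72 × 53 = 7632
c = 72² + 53² = 5184 + 2809 = 7993
Verification: 2375² + 7632² = 5640625 + 58247424 = 63888049 = 7993² ✓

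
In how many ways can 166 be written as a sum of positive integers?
189334822579

p(n) counts ways to write n as a sum of positive integers (order ignored).
Euler's pentagonal recurrence: p(k) = p(k-1) + p(k-2) - p(k-5) - p(k-7) + p(k-12) + p(k-15) - ... (offsets j(3j∓1)/2, signs ++--, p(0)=1, p(<0)=0).
DP table for k = 0..165: p(0)=1, p(1)=1, p(2)=2, p(3)=3, p(4)=5, p(5)=7, p(6)=11, p(7)=15, p(8)=22, p(9)=30, p(10)=42, p(11)=56, p(12)=77, p(13)=101, p(14)=135, p(15)=176, p(16)=231, p(17)=297, p(18)=385, p(19)=490, p(20)=627, p(21)=792, p(22)=1002, p(23)=1255, p(24)=1575, p(25)=1958, p(26)=2436, p(27)=3010, p(28)=3718, p(29)=4565, p(30)=5604, p(31)=6842, p(32)=8349, p(33)=10143, p(34)=12310, p(35)=14883, p(36)=17977, p(37)=21637, p(38)=26015, p(39)=31185, p(40)=37338, p(41)=44583, p(42)=53174, p(43)=63261, p(44)=75175, p(45)=89134, p(46)=105558, p(47)=124754, p(48)=147273, p(49)=173525, p(50)=204226, p(51)=239943, p(52)=281589, p(53)=329931, p(54)=386155, p(55)=451276, p(56)=526823, p(57)=614154, p(58)=715220, p(59)=831820, p(60)=966467, p(61)=1121505, p(62)=1300156, p(63)=1505499, p(64)=1741630, p(65)=2012558, p(66)=2323520, p(67)=2679689, p(68)=3087735, p(69)=3554345, p(70)=4087968, p(71)=4697205, p(72)=5392783, p(73)=6185689, p(74)=7089500, p(75)=8118264, p(76)=9289091, p(77)=10619863, p(78)=12132164, p(79)=13848650, p(80)=15796476, p(81)=18004327, p(82)=20506255, p(83)=23338469, p(84)=26543660, p(85)=30167357, p(86)=34262962, p(87)=38887673, p(88)=44108109, p(89)=49995925, p(90)=56634173, p(91)=64112359, p(92)=72533807, p(93)=82010177, p(94)=92669720, p(95)=104651419, p(96)=118114304, p(97)=133230930, p(98)=150198136, p(99)=169229875, p(100)=190569292, p(101)=214481126, p(102)=241265379, p(103)=271248950, p(104)=304801365, p(105)=342325709, p(106)=384276336, p(107)=431149389, p(108)=483502844, p(109)=541946240, p(110)=607163746, p(111)=679903203, p(112)=761002156, p(113)=851376628, p(114)=952050665, p(115)=1064144451, p(116)=1188908248, p(117)=1327710076, p(118)=1482074143, p(119)=1653668665, p(120)=1844349560, p(121)=2056148051, p(122)=2291320912, p(123)=2552338241, p(124)=2841940500, p(125)=3163127352, p(126)=3519222692, p(127)=3913864295, p(128)=4351078600, p(129)=4835271870, p(130)=5371315400, p(131)=5964539504, p(132)=6620830889, p(133)=7346629512, p(134)=8149040695, p(135)=9035836076, p(136)=10015581680, p(137)=11097645016, p(138)=12292341831, p(139)=13610949895, p(140)=15065878135, p(141)=16670689208, p(142)=18440293320, p(143)=20390982757, p(144)=22540654445, p(145)=24908858009, p(146)=27517052599, p(147)=30388671978, p(148)=33549419497, p(149)=37027355200, p(150)=40853235313, p(151)=45060624582, p(152)=49686288421, p(153)=54770336324, p(154)=60356673280, p(155)=66493182097, p(156)=73232243759, p(157)=80630964769, p(158)=88751778802, p(159)=97662728555, p(160)=107438159466, p(161)=118159068427, p(162)=129913904637, p(163)=142798995930, p(164)=156919475295, p(165)=172389800255.
Final step: p(166) = p(165) + p(164) - p(161) - p(159) + p(154) + p(151) - p(144) - p(140) + p(131) + p(126) - p(115) - p(109) + p(96) + p(89) - p(74) - p(66) + p(49) + p(40) - p(21) - p(11)
= 172389800255 + 156919475295 - 118159068427 - 97662728555 + 60356673280 + 45060624582 - 22540654445 - 15065878135 + 5964539504 + 3519222692 - 1064144451 - 541946240 + 118114304 + 49995925 - 7089500 - 2323520 + 173525 + 37338 - 792 - 56
= 189334822579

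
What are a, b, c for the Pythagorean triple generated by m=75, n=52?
(2921, 7800, 8329)

Euclid's formula: a = m² - n², b = 2mn, c = m² + n²
m = 75, n = 52
a = 75² - 52² = 5625 - 2704 = 2921
b = 2 × 75 × 52 = 7800
c = 75² + 52² = 5625 + 2704 = 8329
Verification: 2921² + 7800² = 8532241 + 60840000 = 69372241 = 8329² ✓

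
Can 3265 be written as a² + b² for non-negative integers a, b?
4² + 57² (a=4, b=57)

Factorization: 3265 = 5 × 653
By Fermat: n is sum of two squares iff every prime p ≡ 3 (mod 4) appears to even power.
All primes ≡ 3 (mod 4) appear to even power.
Search a = 0, 1, 2, … for 3265 - a² a perfect square: first hit at a = 4: 3265 - 16 = 3249 = 57².
3265 = 4² + 57² = 16 + 3249 ✓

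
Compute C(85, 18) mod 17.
0

Using Lucas' theorem:
Write n=85 and k=18 in base 17:
n in base 17: [5, 0]
k in base 17: [1, 1]
C(85,18) mod 17 = ∏ C(n_i, k_i) mod 17
Digit binomials (mod 17): C(5,1) = 5; C(0,1) = 0 (k_i > n_i)
Product: 5 × 0 = 0 ≡ 0 (mod 17)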